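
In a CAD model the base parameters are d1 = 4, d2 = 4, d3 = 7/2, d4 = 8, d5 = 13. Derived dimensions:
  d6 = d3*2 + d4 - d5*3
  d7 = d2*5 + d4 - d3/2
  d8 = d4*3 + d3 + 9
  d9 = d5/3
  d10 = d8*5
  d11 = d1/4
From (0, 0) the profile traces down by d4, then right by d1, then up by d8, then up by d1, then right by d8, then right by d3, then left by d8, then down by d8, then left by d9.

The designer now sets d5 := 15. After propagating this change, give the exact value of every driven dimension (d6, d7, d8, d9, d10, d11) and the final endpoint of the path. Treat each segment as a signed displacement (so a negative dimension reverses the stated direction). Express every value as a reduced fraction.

Apply edit: d5 := 15
  d6 = d3*2 + d4 - d5*3 = -30
  d7 = d2*5 + d4 - d3/2 = 105/4
  d8 = d4*3 + d3 + 9 = 73/2
  d9 = d5/3 = 5
  d10 = d8*5 = 365/2
  d11 = d1/4 = 1
Walk from origin (0, 0):
  seg 1: down by d4 = 8 → (0, -8)
  seg 2: right by d1 = 4 → (4, -8)
  seg 3: up by d8 = 73/2 → (4, 57/2)
  seg 4: up by d1 = 4 → (4, 65/2)
  seg 5: right by d8 = 73/2 → (81/2, 65/2)
  seg 6: right by d3 = 7/2 → (44, 65/2)
  seg 7: left by d8 = 73/2 → (15/2, 65/2)
  seg 8: down by d8 = 73/2 → (15/2, -4)
  seg 9: left by d9 = 5 → (5/2, -4)

d6 = -30
d7 = 105/4
d8 = 73/2
d9 = 5
d10 = 365/2
d11 = 1
endpoint = (5/2, -4)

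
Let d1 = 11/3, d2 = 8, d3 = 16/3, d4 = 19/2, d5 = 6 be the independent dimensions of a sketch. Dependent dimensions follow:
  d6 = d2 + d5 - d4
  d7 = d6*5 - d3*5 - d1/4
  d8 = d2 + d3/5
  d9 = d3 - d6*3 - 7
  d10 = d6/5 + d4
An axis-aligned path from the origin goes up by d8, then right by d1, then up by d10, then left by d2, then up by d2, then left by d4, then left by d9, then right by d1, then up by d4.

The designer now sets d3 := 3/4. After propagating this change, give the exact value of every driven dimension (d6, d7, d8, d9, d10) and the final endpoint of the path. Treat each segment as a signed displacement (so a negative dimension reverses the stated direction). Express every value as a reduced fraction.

Apply edit: d3 := 3/4
  d6 = d2 + d5 - d4 = 9/2
  d7 = d6*5 - d3*5 - d1/4 = 107/6
  d8 = d2 + d3/5 = 163/20
  d9 = d3 - d6*3 - 7 = -79/4
  d10 = d6/5 + d4 = 52/5
Walk from origin (0, 0):
  seg 1: up by d8 = 163/20 → (0, 163/20)
  seg 2: right by d1 = 11/3 → (11/3, 163/20)
  seg 3: up by d10 = 52/5 → (11/3, 371/20)
  seg 4: left by d2 = 8 → (-13/3, 371/20)
  seg 5: up by d2 = 8 → (-13/3, 531/20)
  seg 6: left by d4 = 19/2 → (-83/6, 531/20)
  seg 7: left by d9 = -79/4 → (71/12, 531/20)
  seg 8: right by d1 = 11/3 → (115/12, 531/20)
  seg 9: up by d4 = 19/2 → (115/12, 721/20)

d6 = 9/2
d7 = 107/6
d8 = 163/20
d9 = -79/4
d10 = 52/5
endpoint = (115/12, 721/20)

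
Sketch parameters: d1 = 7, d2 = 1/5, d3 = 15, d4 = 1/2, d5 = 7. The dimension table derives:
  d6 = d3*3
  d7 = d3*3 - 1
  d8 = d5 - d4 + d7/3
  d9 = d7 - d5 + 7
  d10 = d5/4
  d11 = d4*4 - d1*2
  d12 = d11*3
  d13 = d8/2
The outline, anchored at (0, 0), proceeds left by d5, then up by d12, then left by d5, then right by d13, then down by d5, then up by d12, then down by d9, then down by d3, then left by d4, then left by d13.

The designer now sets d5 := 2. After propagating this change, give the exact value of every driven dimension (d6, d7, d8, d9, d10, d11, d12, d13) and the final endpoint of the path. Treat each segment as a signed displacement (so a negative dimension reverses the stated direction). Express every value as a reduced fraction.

Apply edit: d5 := 2
  d6 = d3*3 = 45
  d7 = d3*3 - 1 = 44
  d8 = d5 - d4 + d7/3 = 97/6
  d9 = d7 - d5 + 7 = 49
  d10 = d5/4 = 1/2
  d11 = d4*4 - d1*2 = -12
  d12 = d11*3 = -36
  d13 = d8/2 = 97/12
Walk from origin (0, 0):
  seg 1: left by d5 = 2 → (-2, 0)
  seg 2: up by d12 = -36 → (-2, -36)
  seg 3: left by d5 = 2 → (-4, -36)
  seg 4: right by d13 = 97/12 → (49/12, -36)
  seg 5: down by d5 = 2 → (49/12, -38)
  seg 6: up by d12 = -36 → (49/12, -74)
  seg 7: down by d9 = 49 → (49/12, -123)
  seg 8: down by d3 = 15 → (49/12, -138)
  seg 9: left by d4 = 1/2 → (43/12, -138)
  seg 10: left by d13 = 97/12 → (-9/2, -138)

d6 = 45
d7 = 44
d8 = 97/6
d9 = 49
d10 = 1/2
d11 = -12
d12 = -36
d13 = 97/12
endpoint = (-9/2, -138)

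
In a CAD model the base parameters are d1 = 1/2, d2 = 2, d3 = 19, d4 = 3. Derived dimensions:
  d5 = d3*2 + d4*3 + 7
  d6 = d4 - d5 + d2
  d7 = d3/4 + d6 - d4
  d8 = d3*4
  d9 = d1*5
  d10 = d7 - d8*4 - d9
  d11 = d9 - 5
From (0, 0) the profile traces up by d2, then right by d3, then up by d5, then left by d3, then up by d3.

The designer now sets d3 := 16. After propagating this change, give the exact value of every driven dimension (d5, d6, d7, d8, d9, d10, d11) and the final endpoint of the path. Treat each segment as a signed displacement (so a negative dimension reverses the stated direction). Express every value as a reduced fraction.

Apply edit: d3 := 16
  d5 = d3*2 + d4*3 + 7 = 48
  d6 = d4 - d5 + d2 = -43
  d7 = d3/4 + d6 - d4 = -42
  d8 = d3*4 = 64
  d9 = d1*5 = 5/2
  d10 = d7 - d8*4 - d9 = -601/2
  d11 = d9 - 5 = -5/2
Walk from origin (0, 0):
  seg 1: up by d2 = 2 → (0, 2)
  seg 2: right by d3 = 16 → (16, 2)
  seg 3: up by d5 = 48 → (16, 50)
  seg 4: left by d3 = 16 → (0, 50)
  seg 5: up by d3 = 16 → (0, 66)

d5 = 48
d6 = -43
d7 = -42
d8 = 64
d9 = 5/2
d10 = -601/2
d11 = -5/2
endpoint = (0, 66)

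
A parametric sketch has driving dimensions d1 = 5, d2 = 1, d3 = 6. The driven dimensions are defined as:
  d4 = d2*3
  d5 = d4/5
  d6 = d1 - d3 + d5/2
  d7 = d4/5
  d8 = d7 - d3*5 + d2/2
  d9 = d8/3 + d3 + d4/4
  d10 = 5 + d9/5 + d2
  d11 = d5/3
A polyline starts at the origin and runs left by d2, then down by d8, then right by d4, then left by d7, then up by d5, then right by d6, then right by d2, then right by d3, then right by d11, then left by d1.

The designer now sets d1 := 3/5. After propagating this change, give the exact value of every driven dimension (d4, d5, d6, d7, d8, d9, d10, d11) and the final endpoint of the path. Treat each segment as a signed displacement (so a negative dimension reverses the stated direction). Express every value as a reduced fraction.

d4 = 3
d5 = 3/5
d6 = -51/10
d7 = 3/5
d8 = -289/10
d9 = -173/60
d10 = 1627/300
d11 = 1/5
endpoint = (29/10, 59/2)

Apply edit: d1 := 3/5
  d4 = d2*3 = 3
  d5 = d4/5 = 3/5
  d6 = d1 - d3 + d5/2 = -51/10
  d7 = d4/5 = 3/5
  d8 = d7 - d3*5 + d2/2 = -289/10
  d9 = d8/3 + d3 + d4/4 = -173/60
  d10 = 5 + d9/5 + d2 = 1627/300
  d11 = d5/3 = 1/5
Walk from origin (0, 0):
  seg 1: left by d2 = 1 → (-1, 0)
  seg 2: down by d8 = -289/10 → (-1, 289/10)
  seg 3: right by d4 = 3 → (2, 289/10)
  seg 4: left by d7 = 3/5 → (7/5, 289/10)
  seg 5: up by d5 = 3/5 → (7/5, 59/2)
  seg 6: right by d6 = -51/10 → (-37/10, 59/2)
  seg 7: right by d2 = 1 → (-27/10, 59/2)
  seg 8: right by d3 = 6 → (33/10, 59/2)
  seg 9: right by d11 = 1/5 → (7/2, 59/2)
  seg 10: left by d1 = 3/5 → (29/10, 59/2)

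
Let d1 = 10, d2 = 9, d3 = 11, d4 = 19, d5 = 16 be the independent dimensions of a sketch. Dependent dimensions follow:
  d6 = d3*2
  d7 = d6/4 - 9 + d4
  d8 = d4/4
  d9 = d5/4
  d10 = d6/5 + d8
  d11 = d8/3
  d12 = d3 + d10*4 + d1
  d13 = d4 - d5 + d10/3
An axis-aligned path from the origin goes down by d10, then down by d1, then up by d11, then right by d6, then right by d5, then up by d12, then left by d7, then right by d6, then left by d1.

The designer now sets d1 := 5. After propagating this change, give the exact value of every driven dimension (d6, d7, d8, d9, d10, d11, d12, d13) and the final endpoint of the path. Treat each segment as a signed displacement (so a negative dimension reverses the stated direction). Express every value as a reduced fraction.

d6 = 22
d7 = 31/2
d8 = 19/4
d9 = 4
d10 = 183/20
d11 = 19/12
d12 = 263/5
d13 = 121/20
endpoint = (79/2, 1201/30)

Apply edit: d1 := 5
  d6 = d3*2 = 22
  d7 = d6/4 - 9 + d4 = 31/2
  d8 = d4/4 = 19/4
  d9 = d5/4 = 4
  d10 = d6/5 + d8 = 183/20
  d11 = d8/3 = 19/12
  d12 = d3 + d10*4 + d1 = 263/5
  d13 = d4 - d5 + d10/3 = 121/20
Walk from origin (0, 0):
  seg 1: down by d10 = 183/20 → (0, -183/20)
  seg 2: down by d1 = 5 → (0, -283/20)
  seg 3: up by d11 = 19/12 → (0, -377/30)
  seg 4: right by d6 = 22 → (22, -377/30)
  seg 5: right by d5 = 16 → (38, -377/30)
  seg 6: up by d12 = 263/5 → (38, 1201/30)
  seg 7: left by d7 = 31/2 → (45/2, 1201/30)
  seg 8: right by d6 = 22 → (89/2, 1201/30)
  seg 9: left by d1 = 5 → (79/2, 1201/30)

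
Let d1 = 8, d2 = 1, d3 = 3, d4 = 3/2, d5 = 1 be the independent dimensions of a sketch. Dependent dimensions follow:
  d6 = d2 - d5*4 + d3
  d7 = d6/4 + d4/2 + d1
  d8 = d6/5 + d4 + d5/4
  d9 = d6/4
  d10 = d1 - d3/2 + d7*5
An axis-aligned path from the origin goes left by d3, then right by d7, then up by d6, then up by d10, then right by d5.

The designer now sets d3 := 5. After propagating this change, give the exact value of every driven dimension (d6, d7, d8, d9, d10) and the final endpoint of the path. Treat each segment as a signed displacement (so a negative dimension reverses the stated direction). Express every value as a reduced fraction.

Apply edit: d3 := 5
  d6 = d2 - d5*4 + d3 = 2
  d7 = d6/4 + d4/2 + d1 = 37/4
  d8 = d6/5 + d4 + d5/4 = 43/20
  d9 = d6/4 = 1/2
  d10 = d1 - d3/2 + d7*5 = 207/4
Walk from origin (0, 0):
  seg 1: left by d3 = 5 → (-5, 0)
  seg 2: right by d7 = 37/4 → (17/4, 0)
  seg 3: up by d6 = 2 → (17/4, 2)
  seg 4: up by d10 = 207/4 → (17/4, 215/4)
  seg 5: right by d5 = 1 → (21/4, 215/4)

d6 = 2
d7 = 37/4
d8 = 43/20
d9 = 1/2
d10 = 207/4
endpoint = (21/4, 215/4)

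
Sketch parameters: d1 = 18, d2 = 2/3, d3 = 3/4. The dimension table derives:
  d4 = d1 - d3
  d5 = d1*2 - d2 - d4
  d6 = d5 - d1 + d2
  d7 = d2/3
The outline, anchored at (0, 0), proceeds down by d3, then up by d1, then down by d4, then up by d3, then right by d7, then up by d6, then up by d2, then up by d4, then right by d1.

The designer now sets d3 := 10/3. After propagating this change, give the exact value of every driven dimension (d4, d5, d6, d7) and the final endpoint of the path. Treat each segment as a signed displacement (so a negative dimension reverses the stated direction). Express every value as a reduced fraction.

Apply edit: d3 := 10/3
  d4 = d1 - d3 = 44/3
  d5 = d1*2 - d2 - d4 = 62/3
  d6 = d5 - d1 + d2 = 10/3
  d7 = d2/3 = 2/9
Walk from origin (0, 0):
  seg 1: down by d3 = 10/3 → (0, -10/3)
  seg 2: up by d1 = 18 → (0, 44/3)
  seg 3: down by d4 = 44/3 → (0, 0)
  seg 4: up by d3 = 10/3 → (0, 10/3)
  seg 5: right by d7 = 2/9 → (2/9, 10/3)
  seg 6: up by d6 = 10/3 → (2/9, 20/3)
  seg 7: up by d2 = 2/3 → (2/9, 22/3)
  seg 8: up by d4 = 44/3 → (2/9, 22)
  seg 9: right by d1 = 18 → (164/9, 22)

d4 = 44/3
d5 = 62/3
d6 = 10/3
d7 = 2/9
endpoint = (164/9, 22)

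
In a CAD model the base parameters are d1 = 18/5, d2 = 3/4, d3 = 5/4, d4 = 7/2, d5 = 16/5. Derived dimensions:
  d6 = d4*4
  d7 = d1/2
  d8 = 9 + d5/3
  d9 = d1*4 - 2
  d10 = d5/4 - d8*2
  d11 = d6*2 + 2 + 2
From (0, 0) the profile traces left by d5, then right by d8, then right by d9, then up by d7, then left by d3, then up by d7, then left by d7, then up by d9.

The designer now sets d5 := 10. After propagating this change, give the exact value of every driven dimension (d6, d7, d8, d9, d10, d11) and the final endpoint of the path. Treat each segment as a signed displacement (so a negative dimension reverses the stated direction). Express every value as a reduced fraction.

d6 = 14
d7 = 9/5
d8 = 37/3
d9 = 62/5
d10 = -133/6
d11 = 32
endpoint = (701/60, 16)

Apply edit: d5 := 10
  d6 = d4*4 = 14
  d7 = d1/2 = 9/5
  d8 = 9 + d5/3 = 37/3
  d9 = d1*4 - 2 = 62/5
  d10 = d5/4 - d8*2 = -133/6
  d11 = d6*2 + 2 + 2 = 32
Walk from origin (0, 0):
  seg 1: left by d5 = 10 → (-10, 0)
  seg 2: right by d8 = 37/3 → (7/3, 0)
  seg 3: right by d9 = 62/5 → (221/15, 0)
  seg 4: up by d7 = 9/5 → (221/15, 9/5)
  seg 5: left by d3 = 5/4 → (809/60, 9/5)
  seg 6: up by d7 = 9/5 → (809/60, 18/5)
  seg 7: left by d7 = 9/5 → (701/60, 18/5)
  seg 8: up by d9 = 62/5 → (701/60, 16)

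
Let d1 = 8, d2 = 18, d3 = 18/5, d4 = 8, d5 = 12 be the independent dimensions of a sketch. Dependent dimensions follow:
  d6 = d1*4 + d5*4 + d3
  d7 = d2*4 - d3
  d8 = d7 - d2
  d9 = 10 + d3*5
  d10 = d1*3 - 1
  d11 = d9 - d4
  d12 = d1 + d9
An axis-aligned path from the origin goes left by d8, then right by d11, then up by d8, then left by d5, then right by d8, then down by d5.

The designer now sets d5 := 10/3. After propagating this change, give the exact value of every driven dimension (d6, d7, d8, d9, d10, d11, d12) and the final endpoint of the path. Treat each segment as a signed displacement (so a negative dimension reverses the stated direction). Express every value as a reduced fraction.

d6 = 734/15
d7 = 342/5
d8 = 252/5
d9 = 28
d10 = 23
d11 = 20
d12 = 36
endpoint = (50/3, 706/15)

Apply edit: d5 := 10/3
  d6 = d1*4 + d5*4 + d3 = 734/15
  d7 = d2*4 - d3 = 342/5
  d8 = d7 - d2 = 252/5
  d9 = 10 + d3*5 = 28
  d10 = d1*3 - 1 = 23
  d11 = d9 - d4 = 20
  d12 = d1 + d9 = 36
Walk from origin (0, 0):
  seg 1: left by d8 = 252/5 → (-252/5, 0)
  seg 2: right by d11 = 20 → (-152/5, 0)
  seg 3: up by d8 = 252/5 → (-152/5, 252/5)
  seg 4: left by d5 = 10/3 → (-506/15, 252/5)
  seg 5: right by d8 = 252/5 → (50/3, 252/5)
  seg 6: down by d5 = 10/3 → (50/3, 706/15)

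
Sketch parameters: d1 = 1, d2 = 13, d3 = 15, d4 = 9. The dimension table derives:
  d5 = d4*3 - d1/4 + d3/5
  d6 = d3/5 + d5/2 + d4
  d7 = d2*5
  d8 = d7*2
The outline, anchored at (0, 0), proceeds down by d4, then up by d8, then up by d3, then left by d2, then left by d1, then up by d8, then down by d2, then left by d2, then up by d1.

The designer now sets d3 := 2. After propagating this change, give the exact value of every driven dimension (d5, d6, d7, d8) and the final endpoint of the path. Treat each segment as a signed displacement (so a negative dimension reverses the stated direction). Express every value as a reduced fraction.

Apply edit: d3 := 2
  d5 = d4*3 - d1/4 + d3/5 = 543/20
  d6 = d3/5 + d5/2 + d4 = 919/40
  d7 = d2*5 = 65
  d8 = d7*2 = 130
Walk from origin (0, 0):
  seg 1: down by d4 = 9 → (0, -9)
  seg 2: up by d8 = 130 → (0, 121)
  seg 3: up by d3 = 2 → (0, 123)
  seg 4: left by d2 = 13 → (-13, 123)
  seg 5: left by d1 = 1 → (-14, 123)
  seg 6: up by d8 = 130 → (-14, 253)
  seg 7: down by d2 = 13 → (-14, 240)
  seg 8: left by d2 = 13 → (-27, 240)
  seg 9: up by d1 = 1 → (-27, 241)

d5 = 543/20
d6 = 919/40
d7 = 65
d8 = 130
endpoint = (-27, 241)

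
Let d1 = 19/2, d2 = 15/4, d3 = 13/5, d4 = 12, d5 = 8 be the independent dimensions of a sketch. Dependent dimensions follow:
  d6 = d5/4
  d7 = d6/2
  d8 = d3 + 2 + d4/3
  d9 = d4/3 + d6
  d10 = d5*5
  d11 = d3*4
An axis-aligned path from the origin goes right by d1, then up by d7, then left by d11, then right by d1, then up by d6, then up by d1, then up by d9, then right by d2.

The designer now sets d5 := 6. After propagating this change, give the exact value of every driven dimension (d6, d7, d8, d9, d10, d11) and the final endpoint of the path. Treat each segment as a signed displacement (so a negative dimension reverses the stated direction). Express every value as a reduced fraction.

d6 = 3/2
d7 = 3/4
d8 = 43/5
d9 = 11/2
d10 = 30
d11 = 52/5
endpoint = (247/20, 69/4)

Apply edit: d5 := 6
  d6 = d5/4 = 3/2
  d7 = d6/2 = 3/4
  d8 = d3 + 2 + d4/3 = 43/5
  d9 = d4/3 + d6 = 11/2
  d10 = d5*5 = 30
  d11 = d3*4 = 52/5
Walk from origin (0, 0):
  seg 1: right by d1 = 19/2 → (19/2, 0)
  seg 2: up by d7 = 3/4 → (19/2, 3/4)
  seg 3: left by d11 = 52/5 → (-9/10, 3/4)
  seg 4: right by d1 = 19/2 → (43/5, 3/4)
  seg 5: up by d6 = 3/2 → (43/5, 9/4)
  seg 6: up by d1 = 19/2 → (43/5, 47/4)
  seg 7: up by d9 = 11/2 → (43/5, 69/4)
  seg 8: right by d2 = 15/4 → (247/20, 69/4)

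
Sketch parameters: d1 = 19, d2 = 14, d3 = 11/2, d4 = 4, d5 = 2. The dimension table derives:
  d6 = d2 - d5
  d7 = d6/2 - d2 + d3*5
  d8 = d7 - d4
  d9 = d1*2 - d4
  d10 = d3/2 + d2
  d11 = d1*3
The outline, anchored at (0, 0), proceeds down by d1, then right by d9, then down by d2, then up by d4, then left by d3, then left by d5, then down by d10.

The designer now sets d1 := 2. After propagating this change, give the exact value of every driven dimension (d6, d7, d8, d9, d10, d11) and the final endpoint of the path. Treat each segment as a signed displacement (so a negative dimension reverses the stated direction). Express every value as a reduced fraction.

d6 = 12
d7 = 39/2
d8 = 31/2
d9 = 0
d10 = 67/4
d11 = 6
endpoint = (-15/2, -115/4)

Apply edit: d1 := 2
  d6 = d2 - d5 = 12
  d7 = d6/2 - d2 + d3*5 = 39/2
  d8 = d7 - d4 = 31/2
  d9 = d1*2 - d4 = 0
  d10 = d3/2 + d2 = 67/4
  d11 = d1*3 = 6
Walk from origin (0, 0):
  seg 1: down by d1 = 2 → (0, -2)
  seg 2: right by d9 = 0 → (0, -2)
  seg 3: down by d2 = 14 → (0, -16)
  seg 4: up by d4 = 4 → (0, -12)
  seg 5: left by d3 = 11/2 → (-11/2, -12)
  seg 6: left by d5 = 2 → (-15/2, -12)
  seg 7: down by d10 = 67/4 → (-15/2, -115/4)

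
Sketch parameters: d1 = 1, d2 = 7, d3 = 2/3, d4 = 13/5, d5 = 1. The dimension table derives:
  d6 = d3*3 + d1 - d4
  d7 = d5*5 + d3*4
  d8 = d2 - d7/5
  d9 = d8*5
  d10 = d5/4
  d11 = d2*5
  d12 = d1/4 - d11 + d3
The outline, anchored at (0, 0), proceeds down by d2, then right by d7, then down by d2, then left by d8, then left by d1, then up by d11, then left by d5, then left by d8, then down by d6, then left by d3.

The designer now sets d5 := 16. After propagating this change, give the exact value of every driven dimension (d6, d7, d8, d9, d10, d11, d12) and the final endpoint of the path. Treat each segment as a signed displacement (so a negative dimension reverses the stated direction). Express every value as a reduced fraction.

d6 = 2/5
d7 = 248/3
d8 = -143/15
d9 = -143/3
d10 = 4
d11 = 35
d12 = -409/12
endpoint = (1261/15, 103/5)

Apply edit: d5 := 16
  d6 = d3*3 + d1 - d4 = 2/5
  d7 = d5*5 + d3*4 = 248/3
  d8 = d2 - d7/5 = -143/15
  d9 = d8*5 = -143/3
  d10 = d5/4 = 4
  d11 = d2*5 = 35
  d12 = d1/4 - d11 + d3 = -409/12
Walk from origin (0, 0):
  seg 1: down by d2 = 7 → (0, -7)
  seg 2: right by d7 = 248/3 → (248/3, -7)
  seg 3: down by d2 = 7 → (248/3, -14)
  seg 4: left by d8 = -143/15 → (461/5, -14)
  seg 5: left by d1 = 1 → (456/5, -14)
  seg 6: up by d11 = 35 → (456/5, 21)
  seg 7: left by d5 = 16 → (376/5, 21)
  seg 8: left by d8 = -143/15 → (1271/15, 21)
  seg 9: down by d6 = 2/5 → (1271/15, 103/5)
  seg 10: left by d3 = 2/3 → (1261/15, 103/5)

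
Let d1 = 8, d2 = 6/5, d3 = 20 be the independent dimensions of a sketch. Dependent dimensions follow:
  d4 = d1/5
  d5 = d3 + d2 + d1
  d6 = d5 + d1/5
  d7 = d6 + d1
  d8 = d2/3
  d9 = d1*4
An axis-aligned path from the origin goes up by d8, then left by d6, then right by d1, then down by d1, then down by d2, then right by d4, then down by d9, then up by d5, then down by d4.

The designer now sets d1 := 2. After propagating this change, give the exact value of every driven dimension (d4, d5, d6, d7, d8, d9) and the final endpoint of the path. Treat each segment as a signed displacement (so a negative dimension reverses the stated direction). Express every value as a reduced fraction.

d4 = 2/5
d5 = 116/5
d6 = 118/5
d7 = 128/5
d8 = 2/5
d9 = 8
endpoint = (-106/5, 12)

Apply edit: d1 := 2
  d4 = d1/5 = 2/5
  d5 = d3 + d2 + d1 = 116/5
  d6 = d5 + d1/5 = 118/5
  d7 = d6 + d1 = 128/5
  d8 = d2/3 = 2/5
  d9 = d1*4 = 8
Walk from origin (0, 0):
  seg 1: up by d8 = 2/5 → (0, 2/5)
  seg 2: left by d6 = 118/5 → (-118/5, 2/5)
  seg 3: right by d1 = 2 → (-108/5, 2/5)
  seg 4: down by d1 = 2 → (-108/5, -8/5)
  seg 5: down by d2 = 6/5 → (-108/5, -14/5)
  seg 6: right by d4 = 2/5 → (-106/5, -14/5)
  seg 7: down by d9 = 8 → (-106/5, -54/5)
  seg 8: up by d5 = 116/5 → (-106/5, 62/5)
  seg 9: down by d4 = 2/5 → (-106/5, 12)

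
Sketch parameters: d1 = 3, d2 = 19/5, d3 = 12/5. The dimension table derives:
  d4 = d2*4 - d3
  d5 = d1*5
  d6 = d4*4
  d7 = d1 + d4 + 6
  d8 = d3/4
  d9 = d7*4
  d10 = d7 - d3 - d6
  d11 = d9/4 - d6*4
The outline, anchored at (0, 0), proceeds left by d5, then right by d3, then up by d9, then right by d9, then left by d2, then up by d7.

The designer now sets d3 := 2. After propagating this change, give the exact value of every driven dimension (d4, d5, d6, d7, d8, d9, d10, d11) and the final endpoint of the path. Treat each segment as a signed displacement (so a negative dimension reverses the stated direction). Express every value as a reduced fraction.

d4 = 66/5
d5 = 15
d6 = 264/5
d7 = 111/5
d8 = 1/2
d9 = 444/5
d10 = -163/5
d11 = -189
endpoint = (72, 111)

Apply edit: d3 := 2
  d4 = d2*4 - d3 = 66/5
  d5 = d1*5 = 15
  d6 = d4*4 = 264/5
  d7 = d1 + d4 + 6 = 111/5
  d8 = d3/4 = 1/2
  d9 = d7*4 = 444/5
  d10 = d7 - d3 - d6 = -163/5
  d11 = d9/4 - d6*4 = -189
Walk from origin (0, 0):
  seg 1: left by d5 = 15 → (-15, 0)
  seg 2: right by d3 = 2 → (-13, 0)
  seg 3: up by d9 = 444/5 → (-13, 444/5)
  seg 4: right by d9 = 444/5 → (379/5, 444/5)
  seg 5: left by d2 = 19/5 → (72, 444/5)
  seg 6: up by d7 = 111/5 → (72, 111)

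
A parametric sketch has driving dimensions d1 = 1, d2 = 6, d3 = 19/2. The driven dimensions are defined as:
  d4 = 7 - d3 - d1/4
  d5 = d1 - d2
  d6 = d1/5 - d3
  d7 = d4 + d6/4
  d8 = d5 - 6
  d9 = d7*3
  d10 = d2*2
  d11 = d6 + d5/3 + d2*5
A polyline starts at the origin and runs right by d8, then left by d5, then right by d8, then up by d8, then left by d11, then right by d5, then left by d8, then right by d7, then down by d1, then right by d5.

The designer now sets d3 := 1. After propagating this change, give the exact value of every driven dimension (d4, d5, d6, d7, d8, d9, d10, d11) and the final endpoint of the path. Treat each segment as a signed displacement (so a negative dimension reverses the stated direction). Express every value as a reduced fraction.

Apply edit: d3 := 1
  d4 = 7 - d3 - d1/4 = 23/4
  d5 = d1 - d2 = -5
  d6 = d1/5 - d3 = -4/5
  d7 = d4 + d6/4 = 111/20
  d8 = d5 - 6 = -11
  d9 = d7*3 = 333/20
  d10 = d2*2 = 12
  d11 = d6 + d5/3 + d2*5 = 413/15
Walk from origin (0, 0):
  seg 1: right by d8 = -11 → (-11, 0)
  seg 2: left by d5 = -5 → (-6, 0)
  seg 3: right by d8 = -11 → (-17, 0)
  seg 4: up by d8 = -11 → (-17, -11)
  seg 5: left by d11 = 413/15 → (-668/15, -11)
  seg 6: right by d5 = -5 → (-743/15, -11)
  seg 7: left by d8 = -11 → (-578/15, -11)
  seg 8: right by d7 = 111/20 → (-1979/60, -11)
  seg 9: down by d1 = 1 → (-1979/60, -12)
  seg 10: right by d5 = -5 → (-2279/60, -12)

d4 = 23/4
d5 = -5
d6 = -4/5
d7 = 111/20
d8 = -11
d9 = 333/20
d10 = 12
d11 = 413/15
endpoint = (-2279/60, -12)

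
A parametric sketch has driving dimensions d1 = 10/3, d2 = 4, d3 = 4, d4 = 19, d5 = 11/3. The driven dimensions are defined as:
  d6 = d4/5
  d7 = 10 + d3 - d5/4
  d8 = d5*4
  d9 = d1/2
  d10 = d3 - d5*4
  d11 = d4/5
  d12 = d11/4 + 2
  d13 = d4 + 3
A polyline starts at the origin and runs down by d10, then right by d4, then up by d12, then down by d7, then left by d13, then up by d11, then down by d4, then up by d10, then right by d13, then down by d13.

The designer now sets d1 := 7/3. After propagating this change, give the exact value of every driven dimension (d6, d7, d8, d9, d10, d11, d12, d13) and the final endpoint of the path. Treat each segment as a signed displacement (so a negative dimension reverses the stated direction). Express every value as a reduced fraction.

d6 = 19/5
d7 = 157/12
d8 = 44/3
d9 = 7/6
d10 = -32/3
d11 = 19/5
d12 = 59/20
d13 = 22
endpoint = (19, -142/3)

Apply edit: d1 := 7/3
  d6 = d4/5 = 19/5
  d7 = 10 + d3 - d5/4 = 157/12
  d8 = d5*4 = 44/3
  d9 = d1/2 = 7/6
  d10 = d3 - d5*4 = -32/3
  d11 = d4/5 = 19/5
  d12 = d11/4 + 2 = 59/20
  d13 = d4 + 3 = 22
Walk from origin (0, 0):
  seg 1: down by d10 = -32/3 → (0, 32/3)
  seg 2: right by d4 = 19 → (19, 32/3)
  seg 3: up by d12 = 59/20 → (19, 817/60)
  seg 4: down by d7 = 157/12 → (19, 8/15)
  seg 5: left by d13 = 22 → (-3, 8/15)
  seg 6: up by d11 = 19/5 → (-3, 13/3)
  seg 7: down by d4 = 19 → (-3, -44/3)
  seg 8: up by d10 = -32/3 → (-3, -76/3)
  seg 9: right by d13 = 22 → (19, -76/3)
  seg 10: down by d13 = 22 → (19, -142/3)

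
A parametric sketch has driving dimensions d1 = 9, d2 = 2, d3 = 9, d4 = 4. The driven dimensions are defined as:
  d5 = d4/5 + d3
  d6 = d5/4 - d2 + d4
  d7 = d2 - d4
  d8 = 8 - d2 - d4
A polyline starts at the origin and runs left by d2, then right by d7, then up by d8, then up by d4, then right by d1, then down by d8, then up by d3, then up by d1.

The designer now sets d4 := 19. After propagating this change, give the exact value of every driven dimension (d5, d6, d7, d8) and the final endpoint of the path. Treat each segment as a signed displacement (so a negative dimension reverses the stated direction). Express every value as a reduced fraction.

d5 = 64/5
d6 = 101/5
d7 = -17
d8 = -13
endpoint = (-10, 37)

Apply edit: d4 := 19
  d5 = d4/5 + d3 = 64/5
  d6 = d5/4 - d2 + d4 = 101/5
  d7 = d2 - d4 = -17
  d8 = 8 - d2 - d4 = -13
Walk from origin (0, 0):
  seg 1: left by d2 = 2 → (-2, 0)
  seg 2: right by d7 = -17 → (-19, 0)
  seg 3: up by d8 = -13 → (-19, -13)
  seg 4: up by d4 = 19 → (-19, 6)
  seg 5: right by d1 = 9 → (-10, 6)
  seg 6: down by d8 = -13 → (-10, 19)
  seg 7: up by d3 = 9 → (-10, 28)
  seg 8: up by d1 = 9 → (-10, 37)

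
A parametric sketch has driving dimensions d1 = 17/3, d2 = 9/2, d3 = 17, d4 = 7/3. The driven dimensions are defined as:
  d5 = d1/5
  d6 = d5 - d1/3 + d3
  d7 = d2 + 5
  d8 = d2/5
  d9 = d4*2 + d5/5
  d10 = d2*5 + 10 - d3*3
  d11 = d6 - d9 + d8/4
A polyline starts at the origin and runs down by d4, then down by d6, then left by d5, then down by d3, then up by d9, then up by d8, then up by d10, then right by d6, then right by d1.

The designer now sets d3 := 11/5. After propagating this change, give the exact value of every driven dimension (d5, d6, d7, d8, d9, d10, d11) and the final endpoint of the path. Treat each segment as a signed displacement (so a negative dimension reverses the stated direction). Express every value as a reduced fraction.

Apply edit: d3 := 11/5
  d5 = d1/5 = 17/15
  d6 = d5 - d1/3 + d3 = 13/9
  d7 = d2 + 5 = 19/2
  d8 = d2/5 = 9/10
  d9 = d4*2 + d5/5 = 367/75
  d10 = d2*5 + 10 - d3*3 = 259/10
  d11 = d6 - d9 + d8/4 = -5803/1800
Walk from origin (0, 0):
  seg 1: down by d4 = 7/3 → (0, -7/3)
  seg 2: down by d6 = 13/9 → (0, -34/9)
  seg 3: left by d5 = 17/15 → (-17/15, -34/9)
  seg 4: down by d3 = 11/5 → (-17/15, -269/45)
  seg 5: up by d9 = 367/75 → (-17/15, -244/225)
  seg 6: up by d8 = 9/10 → (-17/15, -83/450)
  seg 7: up by d10 = 259/10 → (-17/15, 5786/225)
  seg 8: right by d6 = 13/9 → (14/45, 5786/225)
  seg 9: right by d1 = 17/3 → (269/45, 5786/225)

d5 = 17/15
d6 = 13/9
d7 = 19/2
d8 = 9/10
d9 = 367/75
d10 = 259/10
d11 = -5803/1800
endpoint = (269/45, 5786/225)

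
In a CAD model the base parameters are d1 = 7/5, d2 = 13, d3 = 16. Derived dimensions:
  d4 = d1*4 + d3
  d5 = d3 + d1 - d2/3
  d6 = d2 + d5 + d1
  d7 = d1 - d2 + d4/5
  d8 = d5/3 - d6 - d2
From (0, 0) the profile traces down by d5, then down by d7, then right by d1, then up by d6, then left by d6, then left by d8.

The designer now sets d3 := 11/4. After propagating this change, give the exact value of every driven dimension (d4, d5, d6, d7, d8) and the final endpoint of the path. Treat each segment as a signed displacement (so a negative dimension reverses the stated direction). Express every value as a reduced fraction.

Apply edit: d3 := 11/4
  d4 = d1*4 + d3 = 167/20
  d5 = d3 + d1 - d2/3 = -11/60
  d6 = d2 + d5 + d1 = 853/60
  d7 = d1 - d2 + d4/5 = -993/100
  d8 = d5/3 - d6 - d2 = -491/18
Walk from origin (0, 0):
  seg 1: down by d5 = -11/60 → (0, 11/60)
  seg 2: down by d7 = -993/100 → (0, 1517/150)
  seg 3: right by d1 = 7/5 → (7/5, 1517/150)
  seg 4: up by d6 = 853/60 → (7/5, 2433/100)
  seg 5: left by d6 = 853/60 → (-769/60, 2433/100)
  seg 6: left by d8 = -491/18 → (2603/180, 2433/100)

d4 = 167/20
d5 = -11/60
d6 = 853/60
d7 = -993/100
d8 = -491/18
endpoint = (2603/180, 2433/100)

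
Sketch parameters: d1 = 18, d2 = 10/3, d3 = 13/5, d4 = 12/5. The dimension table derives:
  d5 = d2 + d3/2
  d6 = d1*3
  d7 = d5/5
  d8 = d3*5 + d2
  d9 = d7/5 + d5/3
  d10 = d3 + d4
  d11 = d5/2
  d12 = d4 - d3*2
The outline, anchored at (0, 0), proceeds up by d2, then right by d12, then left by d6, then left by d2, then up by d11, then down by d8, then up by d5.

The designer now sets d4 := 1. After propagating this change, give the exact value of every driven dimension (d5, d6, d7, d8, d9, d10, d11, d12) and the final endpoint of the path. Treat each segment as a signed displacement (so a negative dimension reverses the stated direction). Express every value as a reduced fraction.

Apply edit: d4 := 1
  d5 = d2 + d3/2 = 139/30
  d6 = d1*3 = 54
  d7 = d5/5 = 139/150
  d8 = d3*5 + d2 = 49/3
  d9 = d7/5 + d5/3 = 1946/1125
  d10 = d3 + d4 = 18/5
  d11 = d5/2 = 139/60
  d12 = d4 - d3*2 = -21/5
Walk from origin (0, 0):
  seg 1: up by d2 = 10/3 → (0, 10/3)
  seg 2: right by d12 = -21/5 → (-21/5, 10/3)
  seg 3: left by d6 = 54 → (-291/5, 10/3)
  seg 4: left by d2 = 10/3 → (-923/15, 10/3)
  seg 5: up by d11 = 139/60 → (-923/15, 113/20)
  seg 6: down by d8 = 49/3 → (-923/15, -641/60)
  seg 7: up by d5 = 139/30 → (-923/15, -121/20)

d5 = 139/30
d6 = 54
d7 = 139/150
d8 = 49/3
d9 = 1946/1125
d10 = 18/5
d11 = 139/60
d12 = -21/5
endpoint = (-923/15, -121/20)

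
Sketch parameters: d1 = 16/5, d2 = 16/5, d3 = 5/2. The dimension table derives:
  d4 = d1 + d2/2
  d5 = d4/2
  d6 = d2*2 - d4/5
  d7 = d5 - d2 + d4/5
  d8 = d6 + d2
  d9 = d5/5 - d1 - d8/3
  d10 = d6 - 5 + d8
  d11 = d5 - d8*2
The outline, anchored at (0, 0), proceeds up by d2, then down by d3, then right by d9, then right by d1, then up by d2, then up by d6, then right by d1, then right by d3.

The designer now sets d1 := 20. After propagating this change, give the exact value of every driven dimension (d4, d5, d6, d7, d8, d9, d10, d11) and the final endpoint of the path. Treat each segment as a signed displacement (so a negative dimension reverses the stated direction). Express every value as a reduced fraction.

Apply edit: d1 := 20
  d4 = d1 + d2/2 = 108/5
  d5 = d4/2 = 54/5
  d6 = d2*2 - d4/5 = 52/25
  d7 = d5 - d2 + d4/5 = 298/25
  d8 = d6 + d2 = 132/25
  d9 = d5/5 - d1 - d8/3 = -98/5
  d10 = d6 - 5 + d8 = 59/25
  d11 = d5 - d8*2 = 6/25
Walk from origin (0, 0):
  seg 1: up by d2 = 16/5 → (0, 16/5)
  seg 2: down by d3 = 5/2 → (0, 7/10)
  seg 3: right by d9 = -98/5 → (-98/5, 7/10)
  seg 4: right by d1 = 20 → (2/5, 7/10)
  seg 5: up by d2 = 16/5 → (2/5, 39/10)
  seg 6: up by d6 = 52/25 → (2/5, 299/50)
  seg 7: right by d1 = 20 → (102/5, 299/50)
  seg 8: right by d3 = 5/2 → (229/10, 299/50)

d4 = 108/5
d5 = 54/5
d6 = 52/25
d7 = 298/25
d8 = 132/25
d9 = -98/5
d10 = 59/25
d11 = 6/25
endpoint = (229/10, 299/50)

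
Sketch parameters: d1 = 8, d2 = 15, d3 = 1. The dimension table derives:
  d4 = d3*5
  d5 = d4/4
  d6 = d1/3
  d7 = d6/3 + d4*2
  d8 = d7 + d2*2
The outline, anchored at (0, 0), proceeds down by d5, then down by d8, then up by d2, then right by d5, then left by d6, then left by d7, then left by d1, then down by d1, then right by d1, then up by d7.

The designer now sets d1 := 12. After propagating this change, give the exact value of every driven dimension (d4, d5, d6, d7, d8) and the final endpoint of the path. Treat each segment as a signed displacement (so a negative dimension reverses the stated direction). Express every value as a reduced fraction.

d4 = 5
d5 = 5/4
d6 = 4
d7 = 34/3
d8 = 124/3
endpoint = (-169/12, -113/4)

Apply edit: d1 := 12
  d4 = d3*5 = 5
  d5 = d4/4 = 5/4
  d6 = d1/3 = 4
  d7 = d6/3 + d4*2 = 34/3
  d8 = d7 + d2*2 = 124/3
Walk from origin (0, 0):
  seg 1: down by d5 = 5/4 → (0, -5/4)
  seg 2: down by d8 = 124/3 → (0, -511/12)
  seg 3: up by d2 = 15 → (0, -331/12)
  seg 4: right by d5 = 5/4 → (5/4, -331/12)
  seg 5: left by d6 = 4 → (-11/4, -331/12)
  seg 6: left by d7 = 34/3 → (-169/12, -331/12)
  seg 7: left by d1 = 12 → (-313/12, -331/12)
  seg 8: down by d1 = 12 → (-313/12, -475/12)
  seg 9: right by d1 = 12 → (-169/12, -475/12)
  seg 10: up by d7 = 34/3 → (-169/12, -113/4)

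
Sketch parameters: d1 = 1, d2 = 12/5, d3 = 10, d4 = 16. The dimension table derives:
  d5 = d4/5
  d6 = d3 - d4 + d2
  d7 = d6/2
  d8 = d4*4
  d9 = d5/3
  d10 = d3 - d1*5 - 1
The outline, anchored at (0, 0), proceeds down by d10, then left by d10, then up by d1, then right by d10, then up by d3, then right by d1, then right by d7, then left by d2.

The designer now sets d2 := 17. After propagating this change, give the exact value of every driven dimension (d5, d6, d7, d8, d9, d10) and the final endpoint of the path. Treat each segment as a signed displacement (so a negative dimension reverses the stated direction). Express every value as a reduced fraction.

Apply edit: d2 := 17
  d5 = d4/5 = 16/5
  d6 = d3 - d4 + d2 = 11
  d7 = d6/2 = 11/2
  d8 = d4*4 = 64
  d9 = d5/3 = 16/15
  d10 = d3 - d1*5 - 1 = 4
Walk from origin (0, 0):
  seg 1: down by d10 = 4 → (0, -4)
  seg 2: left by d10 = 4 → (-4, -4)
  seg 3: up by d1 = 1 → (-4, -3)
  seg 4: right by d10 = 4 → (0, -3)
  seg 5: up by d3 = 10 → (0, 7)
  seg 6: right by d1 = 1 → (1, 7)
  seg 7: right by d7 = 11/2 → (13/2, 7)
  seg 8: left by d2 = 17 → (-21/2, 7)

d5 = 16/5
d6 = 11
d7 = 11/2
d8 = 64
d9 = 16/15
d10 = 4
endpoint = (-21/2, 7)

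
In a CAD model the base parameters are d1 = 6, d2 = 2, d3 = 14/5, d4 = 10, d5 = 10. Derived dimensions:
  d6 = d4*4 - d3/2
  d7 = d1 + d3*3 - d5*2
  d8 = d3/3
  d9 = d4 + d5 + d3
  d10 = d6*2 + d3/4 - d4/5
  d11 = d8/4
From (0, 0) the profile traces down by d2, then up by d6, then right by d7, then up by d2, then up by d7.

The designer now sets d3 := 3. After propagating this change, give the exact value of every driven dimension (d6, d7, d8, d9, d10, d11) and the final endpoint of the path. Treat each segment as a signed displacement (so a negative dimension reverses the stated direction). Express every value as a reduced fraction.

d6 = 77/2
d7 = -5
d8 = 1
d9 = 23
d10 = 303/4
d11 = 1/4
endpoint = (-5, 67/2)

Apply edit: d3 := 3
  d6 = d4*4 - d3/2 = 77/2
  d7 = d1 + d3*3 - d5*2 = -5
  d8 = d3/3 = 1
  d9 = d4 + d5 + d3 = 23
  d10 = d6*2 + d3/4 - d4/5 = 303/4
  d11 = d8/4 = 1/4
Walk from origin (0, 0):
  seg 1: down by d2 = 2 → (0, -2)
  seg 2: up by d6 = 77/2 → (0, 73/2)
  seg 3: right by d7 = -5 → (-5, 73/2)
  seg 4: up by d2 = 2 → (-5, 77/2)
  seg 5: up by d7 = -5 → (-5, 67/2)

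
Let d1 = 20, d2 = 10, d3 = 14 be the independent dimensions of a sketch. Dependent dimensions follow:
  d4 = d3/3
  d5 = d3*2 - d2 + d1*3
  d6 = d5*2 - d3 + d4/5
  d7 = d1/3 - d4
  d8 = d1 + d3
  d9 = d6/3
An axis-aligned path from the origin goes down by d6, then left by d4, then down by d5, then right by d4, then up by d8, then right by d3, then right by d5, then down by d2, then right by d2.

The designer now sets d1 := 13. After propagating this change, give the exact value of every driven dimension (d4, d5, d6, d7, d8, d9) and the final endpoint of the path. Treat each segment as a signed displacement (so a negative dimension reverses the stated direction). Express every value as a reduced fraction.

d4 = 14/3
d5 = 57
d6 = 1514/15
d7 = -1/3
d8 = 27
d9 = 1514/45
endpoint = (81, -2114/15)

Apply edit: d1 := 13
  d4 = d3/3 = 14/3
  d5 = d3*2 - d2 + d1*3 = 57
  d6 = d5*2 - d3 + d4/5 = 1514/15
  d7 = d1/3 - d4 = -1/3
  d8 = d1 + d3 = 27
  d9 = d6/3 = 1514/45
Walk from origin (0, 0):
  seg 1: down by d6 = 1514/15 → (0, -1514/15)
  seg 2: left by d4 = 14/3 → (-14/3, -1514/15)
  seg 3: down by d5 = 57 → (-14/3, -2369/15)
  seg 4: right by d4 = 14/3 → (0, -2369/15)
  seg 5: up by d8 = 27 → (0, -1964/15)
  seg 6: right by d3 = 14 → (14, -1964/15)
  seg 7: right by d5 = 57 → (71, -1964/15)
  seg 8: down by d2 = 10 → (71, -2114/15)
  seg 9: right by d2 = 10 → (81, -2114/15)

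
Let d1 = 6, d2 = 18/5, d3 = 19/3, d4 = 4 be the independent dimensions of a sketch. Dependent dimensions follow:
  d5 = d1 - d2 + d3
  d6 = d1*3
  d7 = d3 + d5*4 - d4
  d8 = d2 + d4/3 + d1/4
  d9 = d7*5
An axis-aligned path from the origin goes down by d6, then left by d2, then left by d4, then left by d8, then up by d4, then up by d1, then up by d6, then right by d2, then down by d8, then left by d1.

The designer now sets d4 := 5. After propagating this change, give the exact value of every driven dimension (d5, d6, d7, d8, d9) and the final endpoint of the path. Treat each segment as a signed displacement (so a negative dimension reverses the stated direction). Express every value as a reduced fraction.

d5 = 131/15
d6 = 18
d7 = 544/15
d8 = 203/30
d9 = 544/3
endpoint = (-533/30, 127/30)

Apply edit: d4 := 5
  d5 = d1 - d2 + d3 = 131/15
  d6 = d1*3 = 18
  d7 = d3 + d5*4 - d4 = 544/15
  d8 = d2 + d4/3 + d1/4 = 203/30
  d9 = d7*5 = 544/3
Walk from origin (0, 0):
  seg 1: down by d6 = 18 → (0, -18)
  seg 2: left by d2 = 18/5 → (-18/5, -18)
  seg 3: left by d4 = 5 → (-43/5, -18)
  seg 4: left by d8 = 203/30 → (-461/30, -18)
  seg 5: up by d4 = 5 → (-461/30, -13)
  seg 6: up by d1 = 6 → (-461/30, -7)
  seg 7: up by d6 = 18 → (-461/30, 11)
  seg 8: right by d2 = 18/5 → (-353/30, 11)
  seg 9: down by d8 = 203/30 → (-353/30, 127/30)
  seg 10: left by d1 = 6 → (-533/30, 127/30)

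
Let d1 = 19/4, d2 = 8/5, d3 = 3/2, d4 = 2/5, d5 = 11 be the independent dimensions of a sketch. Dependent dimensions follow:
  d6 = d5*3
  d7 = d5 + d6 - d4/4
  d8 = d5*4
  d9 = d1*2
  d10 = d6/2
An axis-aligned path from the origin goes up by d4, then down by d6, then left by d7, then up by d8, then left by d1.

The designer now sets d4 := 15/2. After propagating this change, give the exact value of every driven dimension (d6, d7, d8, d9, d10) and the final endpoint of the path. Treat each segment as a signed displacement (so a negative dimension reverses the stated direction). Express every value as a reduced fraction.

d6 = 33
d7 = 337/8
d8 = 44
d9 = 19/2
d10 = 33/2
endpoint = (-375/8, 37/2)

Apply edit: d4 := 15/2
  d6 = d5*3 = 33
  d7 = d5 + d6 - d4/4 = 337/8
  d8 = d5*4 = 44
  d9 = d1*2 = 19/2
  d10 = d6/2 = 33/2
Walk from origin (0, 0):
  seg 1: up by d4 = 15/2 → (0, 15/2)
  seg 2: down by d6 = 33 → (0, -51/2)
  seg 3: left by d7 = 337/8 → (-337/8, -51/2)
  seg 4: up by d8 = 44 → (-337/8, 37/2)
  seg 5: left by d1 = 19/4 → (-375/8, 37/2)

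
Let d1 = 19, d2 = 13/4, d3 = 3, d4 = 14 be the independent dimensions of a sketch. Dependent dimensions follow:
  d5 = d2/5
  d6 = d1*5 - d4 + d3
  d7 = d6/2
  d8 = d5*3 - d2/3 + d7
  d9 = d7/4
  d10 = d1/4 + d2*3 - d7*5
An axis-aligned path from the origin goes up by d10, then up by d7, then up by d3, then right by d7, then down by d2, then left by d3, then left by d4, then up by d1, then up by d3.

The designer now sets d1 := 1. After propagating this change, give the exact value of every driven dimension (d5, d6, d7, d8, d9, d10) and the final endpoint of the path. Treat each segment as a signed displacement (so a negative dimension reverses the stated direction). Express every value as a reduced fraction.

Apply edit: d1 := 1
  d5 = d2/5 = 13/20
  d6 = d1*5 - d4 + d3 = -6
  d7 = d6/2 = -3
  d8 = d5*3 - d2/3 + d7 = -32/15
  d9 = d7/4 = -3/4
  d10 = d1/4 + d2*3 - d7*5 = 25
Walk from origin (0, 0):
  seg 1: up by d10 = 25 → (0, 25)
  seg 2: up by d7 = -3 → (0, 22)
  seg 3: up by d3 = 3 → (0, 25)
  seg 4: right by d7 = -3 → (-3, 25)
  seg 5: down by d2 = 13/4 → (-3, 87/4)
  seg 6: left by d3 = 3 → (-6, 87/4)
  seg 7: left by d4 = 14 → (-20, 87/4)
  seg 8: up by d1 = 1 → (-20, 91/4)
  seg 9: up by d3 = 3 → (-20, 103/4)

d5 = 13/20
d6 = -6
d7 = -3
d8 = -32/15
d9 = -3/4
d10 = 25
endpoint = (-20, 103/4)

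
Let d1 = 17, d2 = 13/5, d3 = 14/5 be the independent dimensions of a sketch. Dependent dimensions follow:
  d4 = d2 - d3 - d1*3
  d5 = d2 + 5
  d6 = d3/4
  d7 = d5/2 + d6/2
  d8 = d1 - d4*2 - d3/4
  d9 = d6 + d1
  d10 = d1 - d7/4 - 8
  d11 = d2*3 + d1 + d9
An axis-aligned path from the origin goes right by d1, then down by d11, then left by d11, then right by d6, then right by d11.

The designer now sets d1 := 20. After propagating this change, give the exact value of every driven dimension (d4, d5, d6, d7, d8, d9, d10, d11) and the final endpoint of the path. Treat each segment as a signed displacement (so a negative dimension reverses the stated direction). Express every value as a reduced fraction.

Apply edit: d1 := 20
  d4 = d2 - d3 - d1*3 = -301/5
  d5 = d2 + 5 = 38/5
  d6 = d3/4 = 7/10
  d7 = d5/2 + d6/2 = 83/20
  d8 = d1 - d4*2 - d3/4 = 1397/10
  d9 = d6 + d1 = 207/10
  d10 = d1 - d7/4 - 8 = 877/80
  d11 = d2*3 + d1 + d9 = 97/2
Walk from origin (0, 0):
  seg 1: right by d1 = 20 → (20, 0)
  seg 2: down by d11 = 97/2 → (20, -97/2)
  seg 3: left by d11 = 97/2 → (-57/2, -97/2)
  seg 4: right by d6 = 7/10 → (-139/5, -97/2)
  seg 5: right by d11 = 97/2 → (207/10, -97/2)

d4 = -301/5
d5 = 38/5
d6 = 7/10
d7 = 83/20
d8 = 1397/10
d9 = 207/10
d10 = 877/80
d11 = 97/2
endpoint = (207/10, -97/2)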